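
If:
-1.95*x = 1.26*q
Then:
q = -1.54761904761905*x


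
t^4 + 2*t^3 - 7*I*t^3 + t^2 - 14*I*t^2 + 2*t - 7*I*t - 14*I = (t + 2)*(t - 7*I)*(t - I)*(t + I)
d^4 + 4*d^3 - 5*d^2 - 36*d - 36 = (d - 3)*(d + 2)^2*(d + 3)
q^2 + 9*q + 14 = (q + 2)*(q + 7)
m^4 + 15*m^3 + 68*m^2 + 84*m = m*(m + 2)*(m + 6)*(m + 7)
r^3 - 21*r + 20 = (r - 4)*(r - 1)*(r + 5)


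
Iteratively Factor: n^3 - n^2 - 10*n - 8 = (n + 2)*(n^2 - 3*n - 4) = (n - 4)*(n + 2)*(n + 1)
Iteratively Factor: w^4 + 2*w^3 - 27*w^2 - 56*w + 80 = (w - 5)*(w^3 + 7*w^2 + 8*w - 16) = (w - 5)*(w + 4)*(w^2 + 3*w - 4) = (w - 5)*(w + 4)^2*(w - 1)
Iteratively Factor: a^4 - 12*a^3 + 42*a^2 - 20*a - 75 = (a - 5)*(a^3 - 7*a^2 + 7*a + 15) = (a - 5)^2*(a^2 - 2*a - 3) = (a - 5)^2*(a + 1)*(a - 3)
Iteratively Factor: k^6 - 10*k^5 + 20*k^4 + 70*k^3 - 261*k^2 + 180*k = (k - 4)*(k^5 - 6*k^4 - 4*k^3 + 54*k^2 - 45*k) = (k - 4)*(k - 1)*(k^4 - 5*k^3 - 9*k^2 + 45*k) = k*(k - 4)*(k - 1)*(k^3 - 5*k^2 - 9*k + 45) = k*(k - 5)*(k - 4)*(k - 1)*(k^2 - 9) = k*(k - 5)*(k - 4)*(k - 1)*(k + 3)*(k - 3)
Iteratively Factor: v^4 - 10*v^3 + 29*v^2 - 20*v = (v - 5)*(v^3 - 5*v^2 + 4*v) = (v - 5)*(v - 4)*(v^2 - v) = (v - 5)*(v - 4)*(v - 1)*(v)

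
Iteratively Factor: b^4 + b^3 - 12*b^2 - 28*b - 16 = (b + 2)*(b^3 - b^2 - 10*b - 8) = (b + 1)*(b + 2)*(b^2 - 2*b - 8) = (b - 4)*(b + 1)*(b + 2)*(b + 2)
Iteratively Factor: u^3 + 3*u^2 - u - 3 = (u - 1)*(u^2 + 4*u + 3) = (u - 1)*(u + 1)*(u + 3)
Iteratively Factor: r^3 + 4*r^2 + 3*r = (r)*(r^2 + 4*r + 3) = r*(r + 1)*(r + 3)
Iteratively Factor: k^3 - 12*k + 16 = (k - 2)*(k^2 + 2*k - 8) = (k - 2)*(k + 4)*(k - 2)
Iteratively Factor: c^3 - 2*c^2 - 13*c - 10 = (c + 1)*(c^2 - 3*c - 10) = (c + 1)*(c + 2)*(c - 5)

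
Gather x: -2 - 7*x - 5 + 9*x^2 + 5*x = 9*x^2 - 2*x - 7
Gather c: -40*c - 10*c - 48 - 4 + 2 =-50*c - 50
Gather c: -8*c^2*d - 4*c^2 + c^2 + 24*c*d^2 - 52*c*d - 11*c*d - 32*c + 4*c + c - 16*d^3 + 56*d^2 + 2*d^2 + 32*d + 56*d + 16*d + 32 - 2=c^2*(-8*d - 3) + c*(24*d^2 - 63*d - 27) - 16*d^3 + 58*d^2 + 104*d + 30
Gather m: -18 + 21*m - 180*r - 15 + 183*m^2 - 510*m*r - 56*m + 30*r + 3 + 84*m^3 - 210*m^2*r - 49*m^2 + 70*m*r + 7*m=84*m^3 + m^2*(134 - 210*r) + m*(-440*r - 28) - 150*r - 30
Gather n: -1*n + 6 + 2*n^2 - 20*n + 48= 2*n^2 - 21*n + 54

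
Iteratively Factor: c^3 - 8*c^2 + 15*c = (c - 3)*(c^2 - 5*c) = c*(c - 3)*(c - 5)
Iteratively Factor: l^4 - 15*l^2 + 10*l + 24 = (l + 4)*(l^3 - 4*l^2 + l + 6) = (l - 3)*(l + 4)*(l^2 - l - 2) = (l - 3)*(l - 2)*(l + 4)*(l + 1)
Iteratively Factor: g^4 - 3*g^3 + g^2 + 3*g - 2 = (g - 2)*(g^3 - g^2 - g + 1) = (g - 2)*(g + 1)*(g^2 - 2*g + 1) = (g - 2)*(g - 1)*(g + 1)*(g - 1)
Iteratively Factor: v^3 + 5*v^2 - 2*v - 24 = (v + 4)*(v^2 + v - 6) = (v + 3)*(v + 4)*(v - 2)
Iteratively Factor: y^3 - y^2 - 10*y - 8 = (y - 4)*(y^2 + 3*y + 2) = (y - 4)*(y + 2)*(y + 1)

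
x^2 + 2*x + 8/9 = (x + 2/3)*(x + 4/3)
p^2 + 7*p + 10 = (p + 2)*(p + 5)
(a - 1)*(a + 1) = a^2 - 1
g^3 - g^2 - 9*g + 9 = (g - 3)*(g - 1)*(g + 3)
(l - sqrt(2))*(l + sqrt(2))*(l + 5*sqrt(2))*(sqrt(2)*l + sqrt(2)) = sqrt(2)*l^4 + sqrt(2)*l^3 + 10*l^3 - 2*sqrt(2)*l^2 + 10*l^2 - 20*l - 2*sqrt(2)*l - 20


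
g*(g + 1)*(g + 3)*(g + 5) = g^4 + 9*g^3 + 23*g^2 + 15*g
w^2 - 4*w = w*(w - 4)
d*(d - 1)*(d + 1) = d^3 - d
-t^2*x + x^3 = x*(-t + x)*(t + x)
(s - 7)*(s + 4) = s^2 - 3*s - 28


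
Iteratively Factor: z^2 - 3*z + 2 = (z - 1)*(z - 2)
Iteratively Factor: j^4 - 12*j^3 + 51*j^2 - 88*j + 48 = (j - 1)*(j^3 - 11*j^2 + 40*j - 48) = (j - 3)*(j - 1)*(j^2 - 8*j + 16) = (j - 4)*(j - 3)*(j - 1)*(j - 4)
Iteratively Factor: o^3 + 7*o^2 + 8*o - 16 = (o + 4)*(o^2 + 3*o - 4) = (o + 4)^2*(o - 1)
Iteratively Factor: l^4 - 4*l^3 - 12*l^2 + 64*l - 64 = (l - 2)*(l^3 - 2*l^2 - 16*l + 32) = (l - 4)*(l - 2)*(l^2 + 2*l - 8) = (l - 4)*(l - 2)^2*(l + 4)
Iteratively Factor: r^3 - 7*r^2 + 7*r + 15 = (r + 1)*(r^2 - 8*r + 15) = (r - 5)*(r + 1)*(r - 3)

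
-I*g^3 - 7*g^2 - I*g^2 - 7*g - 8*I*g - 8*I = (g - 8*I)*(g + I)*(-I*g - I)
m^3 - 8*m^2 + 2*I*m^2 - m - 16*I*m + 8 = (m - 8)*(m + I)^2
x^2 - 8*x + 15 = (x - 5)*(x - 3)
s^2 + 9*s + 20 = (s + 4)*(s + 5)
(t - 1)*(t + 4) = t^2 + 3*t - 4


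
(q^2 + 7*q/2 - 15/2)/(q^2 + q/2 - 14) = (2*q^2 + 7*q - 15)/(2*q^2 + q - 28)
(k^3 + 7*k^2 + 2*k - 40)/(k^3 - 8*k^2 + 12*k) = (k^2 + 9*k + 20)/(k*(k - 6))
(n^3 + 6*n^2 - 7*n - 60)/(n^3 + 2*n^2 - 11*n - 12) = (n + 5)/(n + 1)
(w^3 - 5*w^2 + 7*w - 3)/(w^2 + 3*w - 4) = (w^2 - 4*w + 3)/(w + 4)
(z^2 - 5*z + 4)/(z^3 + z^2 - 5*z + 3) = (z - 4)/(z^2 + 2*z - 3)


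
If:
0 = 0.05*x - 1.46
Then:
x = 29.20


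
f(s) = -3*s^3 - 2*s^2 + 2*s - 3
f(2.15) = -37.76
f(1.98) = -30.17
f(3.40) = -137.23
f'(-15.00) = -1963.00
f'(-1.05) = -3.72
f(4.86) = -384.89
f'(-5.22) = -222.36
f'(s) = -9*s^2 - 4*s + 2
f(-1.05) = -3.83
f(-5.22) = 358.77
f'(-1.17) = -5.64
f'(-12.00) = -1246.00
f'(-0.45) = 1.98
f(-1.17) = -3.27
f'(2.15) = -48.20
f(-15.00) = 9642.00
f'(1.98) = -41.20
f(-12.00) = 4869.00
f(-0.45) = -4.03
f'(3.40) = -115.64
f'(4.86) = -230.02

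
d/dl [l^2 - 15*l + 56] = 2*l - 15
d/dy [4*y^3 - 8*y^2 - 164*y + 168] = 12*y^2 - 16*y - 164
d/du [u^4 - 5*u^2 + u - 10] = 4*u^3 - 10*u + 1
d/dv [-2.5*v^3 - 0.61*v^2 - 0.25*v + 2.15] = -7.5*v^2 - 1.22*v - 0.25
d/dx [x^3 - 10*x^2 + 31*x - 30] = 3*x^2 - 20*x + 31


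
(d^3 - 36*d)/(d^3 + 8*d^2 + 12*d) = (d - 6)/(d + 2)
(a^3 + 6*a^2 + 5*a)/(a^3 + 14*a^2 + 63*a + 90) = a*(a + 1)/(a^2 + 9*a + 18)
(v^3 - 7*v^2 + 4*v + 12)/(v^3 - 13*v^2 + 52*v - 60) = (v + 1)/(v - 5)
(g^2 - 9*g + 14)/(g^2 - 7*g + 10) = (g - 7)/(g - 5)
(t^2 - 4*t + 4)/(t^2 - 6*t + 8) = (t - 2)/(t - 4)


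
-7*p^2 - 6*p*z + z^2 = (-7*p + z)*(p + z)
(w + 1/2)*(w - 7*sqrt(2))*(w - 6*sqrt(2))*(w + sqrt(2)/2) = w^4 - 25*sqrt(2)*w^3/2 + w^3/2 - 25*sqrt(2)*w^2/4 + 71*w^2 + 71*w/2 + 42*sqrt(2)*w + 21*sqrt(2)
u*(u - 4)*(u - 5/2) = u^3 - 13*u^2/2 + 10*u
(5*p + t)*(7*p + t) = 35*p^2 + 12*p*t + t^2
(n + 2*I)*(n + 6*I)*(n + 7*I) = n^3 + 15*I*n^2 - 68*n - 84*I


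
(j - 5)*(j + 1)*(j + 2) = j^3 - 2*j^2 - 13*j - 10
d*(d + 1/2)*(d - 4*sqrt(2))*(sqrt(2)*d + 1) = sqrt(2)*d^4 - 7*d^3 + sqrt(2)*d^3/2 - 4*sqrt(2)*d^2 - 7*d^2/2 - 2*sqrt(2)*d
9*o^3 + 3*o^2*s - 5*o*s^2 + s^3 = (-3*o + s)^2*(o + s)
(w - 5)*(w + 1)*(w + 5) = w^3 + w^2 - 25*w - 25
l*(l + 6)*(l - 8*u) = l^3 - 8*l^2*u + 6*l^2 - 48*l*u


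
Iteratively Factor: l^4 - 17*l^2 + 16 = (l - 4)*(l^3 + 4*l^2 - l - 4) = (l - 4)*(l + 1)*(l^2 + 3*l - 4) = (l - 4)*(l + 1)*(l + 4)*(l - 1)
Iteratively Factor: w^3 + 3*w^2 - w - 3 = (w + 1)*(w^2 + 2*w - 3) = (w - 1)*(w + 1)*(w + 3)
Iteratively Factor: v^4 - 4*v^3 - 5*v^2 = (v - 5)*(v^3 + v^2) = (v - 5)*(v + 1)*(v^2) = v*(v - 5)*(v + 1)*(v)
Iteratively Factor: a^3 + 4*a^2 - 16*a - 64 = (a + 4)*(a^2 - 16) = (a + 4)^2*(a - 4)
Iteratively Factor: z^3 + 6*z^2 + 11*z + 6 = (z + 1)*(z^2 + 5*z + 6) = (z + 1)*(z + 2)*(z + 3)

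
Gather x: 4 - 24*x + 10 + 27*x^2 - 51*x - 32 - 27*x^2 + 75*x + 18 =0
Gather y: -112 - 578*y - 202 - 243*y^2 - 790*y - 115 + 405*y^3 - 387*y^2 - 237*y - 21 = 405*y^3 - 630*y^2 - 1605*y - 450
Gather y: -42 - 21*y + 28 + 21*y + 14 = 0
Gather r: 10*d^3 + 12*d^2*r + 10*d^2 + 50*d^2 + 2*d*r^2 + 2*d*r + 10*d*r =10*d^3 + 60*d^2 + 2*d*r^2 + r*(12*d^2 + 12*d)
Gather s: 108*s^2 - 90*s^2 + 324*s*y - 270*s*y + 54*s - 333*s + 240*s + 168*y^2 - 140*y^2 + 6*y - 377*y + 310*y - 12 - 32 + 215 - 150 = 18*s^2 + s*(54*y - 39) + 28*y^2 - 61*y + 21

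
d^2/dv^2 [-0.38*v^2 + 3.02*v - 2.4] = -0.760000000000000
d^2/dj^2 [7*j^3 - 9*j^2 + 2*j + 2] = 42*j - 18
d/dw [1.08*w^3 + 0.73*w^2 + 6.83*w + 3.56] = 3.24*w^2 + 1.46*w + 6.83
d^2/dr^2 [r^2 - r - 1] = 2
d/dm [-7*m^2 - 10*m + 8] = -14*m - 10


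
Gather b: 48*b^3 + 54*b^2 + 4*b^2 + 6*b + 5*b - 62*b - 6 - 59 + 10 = 48*b^3 + 58*b^2 - 51*b - 55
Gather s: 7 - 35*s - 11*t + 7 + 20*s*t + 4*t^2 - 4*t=s*(20*t - 35) + 4*t^2 - 15*t + 14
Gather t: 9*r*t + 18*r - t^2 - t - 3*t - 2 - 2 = 18*r - t^2 + t*(9*r - 4) - 4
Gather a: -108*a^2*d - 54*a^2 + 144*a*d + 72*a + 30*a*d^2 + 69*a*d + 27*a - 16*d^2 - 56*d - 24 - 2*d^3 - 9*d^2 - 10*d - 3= a^2*(-108*d - 54) + a*(30*d^2 + 213*d + 99) - 2*d^3 - 25*d^2 - 66*d - 27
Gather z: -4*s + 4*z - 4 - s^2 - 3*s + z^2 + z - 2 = -s^2 - 7*s + z^2 + 5*z - 6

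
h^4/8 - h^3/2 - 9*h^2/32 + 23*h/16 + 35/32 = (h/4 + 1/4)*(h/2 + 1/2)*(h - 7/2)*(h - 5/2)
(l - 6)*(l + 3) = l^2 - 3*l - 18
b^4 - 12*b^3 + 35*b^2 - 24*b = b*(b - 8)*(b - 3)*(b - 1)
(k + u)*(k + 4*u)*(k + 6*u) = k^3 + 11*k^2*u + 34*k*u^2 + 24*u^3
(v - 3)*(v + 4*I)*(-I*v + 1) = -I*v^3 + 5*v^2 + 3*I*v^2 - 15*v + 4*I*v - 12*I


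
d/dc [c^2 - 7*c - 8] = 2*c - 7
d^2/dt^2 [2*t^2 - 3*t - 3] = 4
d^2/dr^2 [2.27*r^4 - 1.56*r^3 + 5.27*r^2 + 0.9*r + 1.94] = 27.24*r^2 - 9.36*r + 10.54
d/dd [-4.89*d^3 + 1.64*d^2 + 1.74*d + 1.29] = -14.67*d^2 + 3.28*d + 1.74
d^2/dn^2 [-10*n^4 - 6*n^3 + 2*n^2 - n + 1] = -120*n^2 - 36*n + 4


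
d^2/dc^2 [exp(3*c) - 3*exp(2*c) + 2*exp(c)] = (9*exp(2*c) - 12*exp(c) + 2)*exp(c)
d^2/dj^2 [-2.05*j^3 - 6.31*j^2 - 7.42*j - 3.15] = -12.3*j - 12.62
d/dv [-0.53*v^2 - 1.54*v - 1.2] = -1.06*v - 1.54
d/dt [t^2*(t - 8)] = t*(3*t - 16)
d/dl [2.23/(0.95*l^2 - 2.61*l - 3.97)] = (5.8203 - 4.237*l)/(-0.95*l^2 + 2.61*l + 3.97)^2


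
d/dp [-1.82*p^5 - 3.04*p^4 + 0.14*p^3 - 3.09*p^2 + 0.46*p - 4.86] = -9.1*p^4 - 12.16*p^3 + 0.42*p^2 - 6.18*p + 0.46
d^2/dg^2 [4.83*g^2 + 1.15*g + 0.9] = 9.66000000000000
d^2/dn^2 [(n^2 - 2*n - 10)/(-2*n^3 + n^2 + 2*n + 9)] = 2*(-4*n^6 + 24*n^5 + 216*n^4 - 274*n^3 + 153*n^2 + 546*n - 167)/(8*n^9 - 12*n^8 - 18*n^7 - 85*n^6 + 126*n^5 + 177*n^4 + 370*n^3 - 351*n^2 - 486*n - 729)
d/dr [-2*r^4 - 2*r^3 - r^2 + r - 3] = -8*r^3 - 6*r^2 - 2*r + 1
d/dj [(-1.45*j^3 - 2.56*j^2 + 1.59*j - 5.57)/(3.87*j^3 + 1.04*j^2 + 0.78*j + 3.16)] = (8.3992*j^4 - 14.5686*j^3 + 47.2713*j^2 - 4.5936*j + 9.369)/(14.9769*j^6 + 8.0496*j^5 + 7.1188*j^4 + 26.0808*j^3 + 7.1812*j^2 + 4.9296*j + 9.9856)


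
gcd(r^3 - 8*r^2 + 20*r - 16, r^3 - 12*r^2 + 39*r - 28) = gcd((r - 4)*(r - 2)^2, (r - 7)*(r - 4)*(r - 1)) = r - 4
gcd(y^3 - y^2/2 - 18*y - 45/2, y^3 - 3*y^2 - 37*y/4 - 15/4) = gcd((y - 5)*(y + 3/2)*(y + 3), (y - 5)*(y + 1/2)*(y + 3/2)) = y^2 - 7*y/2 - 15/2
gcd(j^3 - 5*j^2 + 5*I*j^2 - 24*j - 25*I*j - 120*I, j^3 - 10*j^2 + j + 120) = j^2 - 5*j - 24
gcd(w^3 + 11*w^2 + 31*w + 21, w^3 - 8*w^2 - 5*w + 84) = w + 3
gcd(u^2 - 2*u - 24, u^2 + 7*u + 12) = u + 4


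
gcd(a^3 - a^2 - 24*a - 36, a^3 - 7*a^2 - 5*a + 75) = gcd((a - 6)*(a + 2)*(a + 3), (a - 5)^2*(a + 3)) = a + 3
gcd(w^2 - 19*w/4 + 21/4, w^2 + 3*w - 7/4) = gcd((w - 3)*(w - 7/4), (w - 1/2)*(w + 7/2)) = 1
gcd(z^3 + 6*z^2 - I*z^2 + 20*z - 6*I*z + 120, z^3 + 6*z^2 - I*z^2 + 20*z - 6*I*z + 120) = z^3 + z^2*(6 - I) + z*(20 - 6*I) + 120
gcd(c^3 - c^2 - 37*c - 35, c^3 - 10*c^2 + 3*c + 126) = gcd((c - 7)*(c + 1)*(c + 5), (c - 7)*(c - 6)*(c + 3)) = c - 7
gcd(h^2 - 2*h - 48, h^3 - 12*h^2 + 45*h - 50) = 1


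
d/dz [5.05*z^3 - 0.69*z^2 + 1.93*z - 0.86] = 15.15*z^2 - 1.38*z + 1.93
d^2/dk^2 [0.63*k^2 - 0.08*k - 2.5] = 1.26000000000000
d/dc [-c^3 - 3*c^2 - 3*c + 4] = -3*c^2 - 6*c - 3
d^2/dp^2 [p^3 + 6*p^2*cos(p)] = -6*p^2*cos(p) - 24*p*sin(p) + 6*p + 12*cos(p)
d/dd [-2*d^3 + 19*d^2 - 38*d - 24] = -6*d^2 + 38*d - 38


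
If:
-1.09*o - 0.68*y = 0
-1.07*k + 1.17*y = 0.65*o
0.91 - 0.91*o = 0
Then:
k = -2.36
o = 1.00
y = -1.60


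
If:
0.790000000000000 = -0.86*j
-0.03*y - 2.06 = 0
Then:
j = -0.92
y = -68.67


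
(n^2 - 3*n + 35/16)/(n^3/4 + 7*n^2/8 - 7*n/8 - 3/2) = (16*n^2 - 48*n + 35)/(2*(2*n^3 + 7*n^2 - 7*n - 12))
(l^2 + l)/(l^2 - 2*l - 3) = l/(l - 3)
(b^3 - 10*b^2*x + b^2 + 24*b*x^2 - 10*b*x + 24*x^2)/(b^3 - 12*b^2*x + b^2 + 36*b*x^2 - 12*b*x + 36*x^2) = (-b + 4*x)/(-b + 6*x)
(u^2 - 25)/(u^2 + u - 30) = (u + 5)/(u + 6)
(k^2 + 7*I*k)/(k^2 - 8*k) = (k + 7*I)/(k - 8)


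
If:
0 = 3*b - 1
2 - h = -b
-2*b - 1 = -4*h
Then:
No Solution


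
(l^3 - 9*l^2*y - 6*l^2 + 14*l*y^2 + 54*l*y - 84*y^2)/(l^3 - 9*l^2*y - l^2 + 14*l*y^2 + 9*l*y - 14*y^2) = (l - 6)/(l - 1)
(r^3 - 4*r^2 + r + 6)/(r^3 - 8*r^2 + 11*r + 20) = (r^2 - 5*r + 6)/(r^2 - 9*r + 20)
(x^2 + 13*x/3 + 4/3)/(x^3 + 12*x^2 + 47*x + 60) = (x + 1/3)/(x^2 + 8*x + 15)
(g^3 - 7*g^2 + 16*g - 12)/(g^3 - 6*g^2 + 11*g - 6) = (g - 2)/(g - 1)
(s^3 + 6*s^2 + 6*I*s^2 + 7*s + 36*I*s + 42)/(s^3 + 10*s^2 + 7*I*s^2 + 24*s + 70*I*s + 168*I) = (s - I)/(s + 4)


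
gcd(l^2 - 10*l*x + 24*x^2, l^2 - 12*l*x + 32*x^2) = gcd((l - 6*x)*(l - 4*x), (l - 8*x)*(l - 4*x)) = -l + 4*x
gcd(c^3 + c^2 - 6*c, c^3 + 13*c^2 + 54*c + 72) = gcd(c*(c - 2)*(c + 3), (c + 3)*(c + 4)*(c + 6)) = c + 3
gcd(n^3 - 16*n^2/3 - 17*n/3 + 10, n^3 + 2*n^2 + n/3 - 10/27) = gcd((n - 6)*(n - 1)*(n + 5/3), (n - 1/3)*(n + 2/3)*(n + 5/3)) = n + 5/3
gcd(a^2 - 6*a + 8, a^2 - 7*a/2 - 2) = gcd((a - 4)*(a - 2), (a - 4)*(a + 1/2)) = a - 4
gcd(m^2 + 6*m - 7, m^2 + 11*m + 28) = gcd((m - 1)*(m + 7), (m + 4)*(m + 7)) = m + 7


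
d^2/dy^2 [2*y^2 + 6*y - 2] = 4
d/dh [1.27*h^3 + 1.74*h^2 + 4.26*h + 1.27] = 3.81*h^2 + 3.48*h + 4.26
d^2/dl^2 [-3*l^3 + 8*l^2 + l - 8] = 16 - 18*l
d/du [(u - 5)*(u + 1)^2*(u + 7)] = 4*u^3 + 12*u^2 - 60*u - 68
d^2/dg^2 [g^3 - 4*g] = 6*g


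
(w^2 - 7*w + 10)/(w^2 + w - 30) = (w - 2)/(w + 6)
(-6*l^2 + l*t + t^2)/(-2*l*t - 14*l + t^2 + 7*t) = (3*l + t)/(t + 7)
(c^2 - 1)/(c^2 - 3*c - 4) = (c - 1)/(c - 4)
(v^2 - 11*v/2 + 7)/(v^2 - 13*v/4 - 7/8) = 4*(v - 2)/(4*v + 1)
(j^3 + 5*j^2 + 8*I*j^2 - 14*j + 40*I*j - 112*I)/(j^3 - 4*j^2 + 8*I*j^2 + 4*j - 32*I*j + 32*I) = (j + 7)/(j - 2)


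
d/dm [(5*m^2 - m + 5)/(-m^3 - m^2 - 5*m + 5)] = (5*m^4 - 2*m^3 - 11*m^2 + 60*m + 20)/(m^6 + 2*m^5 + 11*m^4 + 15*m^2 - 50*m + 25)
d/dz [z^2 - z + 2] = 2*z - 1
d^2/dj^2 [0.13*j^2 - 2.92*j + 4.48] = 0.260000000000000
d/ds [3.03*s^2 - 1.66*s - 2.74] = 6.06*s - 1.66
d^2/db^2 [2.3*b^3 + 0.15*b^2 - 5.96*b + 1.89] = 13.8*b + 0.3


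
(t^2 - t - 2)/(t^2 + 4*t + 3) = (t - 2)/(t + 3)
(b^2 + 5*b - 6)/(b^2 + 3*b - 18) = (b - 1)/(b - 3)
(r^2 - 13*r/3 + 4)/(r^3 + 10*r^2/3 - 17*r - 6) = (3*r - 4)/(3*r^2 + 19*r + 6)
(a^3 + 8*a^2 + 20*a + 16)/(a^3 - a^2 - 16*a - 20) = (a + 4)/(a - 5)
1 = 1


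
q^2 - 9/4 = (q - 3/2)*(q + 3/2)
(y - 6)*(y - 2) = y^2 - 8*y + 12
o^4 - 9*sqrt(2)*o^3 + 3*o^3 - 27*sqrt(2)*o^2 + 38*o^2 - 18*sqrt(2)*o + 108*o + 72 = (o + 1)*(o + 2)*(o - 6*sqrt(2))*(o - 3*sqrt(2))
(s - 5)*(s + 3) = s^2 - 2*s - 15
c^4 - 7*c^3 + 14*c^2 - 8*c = c*(c - 4)*(c - 2)*(c - 1)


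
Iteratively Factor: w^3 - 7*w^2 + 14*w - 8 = (w - 1)*(w^2 - 6*w + 8) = (w - 2)*(w - 1)*(w - 4)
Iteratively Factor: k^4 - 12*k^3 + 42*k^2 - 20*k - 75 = (k - 5)*(k^3 - 7*k^2 + 7*k + 15) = (k - 5)^2*(k^2 - 2*k - 3) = (k - 5)^2*(k - 3)*(k + 1)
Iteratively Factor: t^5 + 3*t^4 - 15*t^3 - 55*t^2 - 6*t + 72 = (t - 4)*(t^4 + 7*t^3 + 13*t^2 - 3*t - 18) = (t - 4)*(t + 3)*(t^3 + 4*t^2 + t - 6) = (t - 4)*(t + 2)*(t + 3)*(t^2 + 2*t - 3) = (t - 4)*(t + 2)*(t + 3)^2*(t - 1)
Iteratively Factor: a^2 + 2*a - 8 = (a - 2)*(a + 4)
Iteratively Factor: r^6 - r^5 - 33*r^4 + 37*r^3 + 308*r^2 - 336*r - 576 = (r - 3)*(r^5 + 2*r^4 - 27*r^3 - 44*r^2 + 176*r + 192) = (r - 3)*(r + 4)*(r^4 - 2*r^3 - 19*r^2 + 32*r + 48) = (r - 4)*(r - 3)*(r + 4)*(r^3 + 2*r^2 - 11*r - 12) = (r - 4)*(r - 3)^2*(r + 4)*(r^2 + 5*r + 4) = (r - 4)*(r - 3)^2*(r + 4)^2*(r + 1)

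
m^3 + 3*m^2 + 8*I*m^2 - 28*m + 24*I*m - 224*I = (m - 4)*(m + 7)*(m + 8*I)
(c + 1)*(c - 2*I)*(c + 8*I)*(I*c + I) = I*c^4 - 6*c^3 + 2*I*c^3 - 12*c^2 + 17*I*c^2 - 6*c + 32*I*c + 16*I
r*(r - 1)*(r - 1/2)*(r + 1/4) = r^4 - 5*r^3/4 + r^2/8 + r/8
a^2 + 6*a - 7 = (a - 1)*(a + 7)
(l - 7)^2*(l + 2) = l^3 - 12*l^2 + 21*l + 98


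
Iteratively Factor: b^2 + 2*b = (b)*(b + 2)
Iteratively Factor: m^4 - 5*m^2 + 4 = (m + 1)*(m^3 - m^2 - 4*m + 4) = (m + 1)*(m + 2)*(m^2 - 3*m + 2) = (m - 2)*(m + 1)*(m + 2)*(m - 1)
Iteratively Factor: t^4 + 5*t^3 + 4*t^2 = (t)*(t^3 + 5*t^2 + 4*t) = t*(t + 1)*(t^2 + 4*t) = t^2*(t + 1)*(t + 4)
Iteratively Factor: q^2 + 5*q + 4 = (q + 1)*(q + 4)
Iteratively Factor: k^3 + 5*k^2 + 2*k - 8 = (k + 4)*(k^2 + k - 2) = (k + 2)*(k + 4)*(k - 1)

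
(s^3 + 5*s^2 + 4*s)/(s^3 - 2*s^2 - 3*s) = (s + 4)/(s - 3)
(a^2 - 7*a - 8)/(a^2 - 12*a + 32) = (a + 1)/(a - 4)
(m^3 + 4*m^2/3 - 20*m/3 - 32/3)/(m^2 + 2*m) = m - 2/3 - 16/(3*m)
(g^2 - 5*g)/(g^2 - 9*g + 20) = g/(g - 4)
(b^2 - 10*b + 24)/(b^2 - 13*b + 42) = (b - 4)/(b - 7)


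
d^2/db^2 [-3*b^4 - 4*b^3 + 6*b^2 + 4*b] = -36*b^2 - 24*b + 12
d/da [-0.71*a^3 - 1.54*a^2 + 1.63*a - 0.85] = -2.13*a^2 - 3.08*a + 1.63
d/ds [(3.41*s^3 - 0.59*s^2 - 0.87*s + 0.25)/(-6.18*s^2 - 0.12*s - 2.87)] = (-21.0738*s^4 - 0.8184*s^3 - 34.6659*s^2 + 6.4766*s + 2.5269)/(38.1924*s^4 + 1.4832*s^3 + 35.4876*s^2 + 0.6888*s + 8.2369)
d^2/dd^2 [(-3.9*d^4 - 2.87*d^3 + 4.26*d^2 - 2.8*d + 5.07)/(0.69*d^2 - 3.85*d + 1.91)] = (-3.71358*d^6 + 62.1621*d^5 - 377.68536*d^4 + 401.309216*d^3 - 63.306372*d^2 - 121.490292*d + 126.838856)/(0.328509*d^6 - 5.498955*d^5 + 33.410628*d^4 - 87.510115*d^3 + 92.484492*d^2 - 42.135555*d + 6.967871)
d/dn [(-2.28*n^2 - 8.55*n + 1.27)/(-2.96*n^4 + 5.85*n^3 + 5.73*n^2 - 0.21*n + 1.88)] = (-13.4976*n^5 - 62.586*n^4 + 115.0718*n^3 + 27.1818*n^2 - 23.127*n - 15.8073)/(8.7616*n^8 - 34.632*n^7 + 0.300899999999992*n^6 + 68.2842*n^5 + 19.2463*n^4 + 19.5894*n^3 + 21.5889*n^2 - 0.7896*n + 3.5344)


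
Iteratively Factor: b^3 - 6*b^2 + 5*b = (b)*(b^2 - 6*b + 5) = b*(b - 1)*(b - 5)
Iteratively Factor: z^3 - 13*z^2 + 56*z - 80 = (z - 4)*(z^2 - 9*z + 20) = (z - 5)*(z - 4)*(z - 4)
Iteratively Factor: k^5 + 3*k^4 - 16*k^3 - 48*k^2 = (k)*(k^4 + 3*k^3 - 16*k^2 - 48*k) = k^2*(k^3 + 3*k^2 - 16*k - 48) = k^2*(k - 4)*(k^2 + 7*k + 12) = k^2*(k - 4)*(k + 4)*(k + 3)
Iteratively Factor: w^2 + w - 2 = (w - 1)*(w + 2)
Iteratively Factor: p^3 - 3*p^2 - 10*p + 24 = (p - 2)*(p^2 - p - 12) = (p - 2)*(p + 3)*(p - 4)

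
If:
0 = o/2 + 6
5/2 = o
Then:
No Solution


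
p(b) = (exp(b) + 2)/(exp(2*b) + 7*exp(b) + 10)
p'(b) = (exp(b) + 2)*(-2*exp(2*b) - 7*exp(b))/(exp(2*b) + 7*exp(b) + 10)^2 + exp(b)/(exp(2*b) + 7*exp(b) + 10) = -exp(b)/(exp(2*b) + 10*exp(b) + 25)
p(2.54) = 0.06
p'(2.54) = -0.04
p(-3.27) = 0.20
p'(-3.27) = -0.00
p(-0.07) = 0.17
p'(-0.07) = -0.03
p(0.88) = 0.13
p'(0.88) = -0.04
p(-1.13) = 0.19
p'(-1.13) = -0.01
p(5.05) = 0.01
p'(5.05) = -0.01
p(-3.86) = 0.20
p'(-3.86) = -0.00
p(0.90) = 0.13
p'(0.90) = -0.04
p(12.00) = 0.00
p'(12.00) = 0.00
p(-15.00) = 0.20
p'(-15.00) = 0.00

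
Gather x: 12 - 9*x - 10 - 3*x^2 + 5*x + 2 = -3*x^2 - 4*x + 4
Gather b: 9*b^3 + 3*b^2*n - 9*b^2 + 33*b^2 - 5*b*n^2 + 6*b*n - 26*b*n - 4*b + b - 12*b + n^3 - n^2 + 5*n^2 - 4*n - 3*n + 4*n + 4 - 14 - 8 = 9*b^3 + b^2*(3*n + 24) + b*(-5*n^2 - 20*n - 15) + n^3 + 4*n^2 - 3*n - 18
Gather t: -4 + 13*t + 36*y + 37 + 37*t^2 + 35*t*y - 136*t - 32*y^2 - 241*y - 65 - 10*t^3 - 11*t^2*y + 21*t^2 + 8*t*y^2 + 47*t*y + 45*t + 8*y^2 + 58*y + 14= -10*t^3 + t^2*(58 - 11*y) + t*(8*y^2 + 82*y - 78) - 24*y^2 - 147*y - 18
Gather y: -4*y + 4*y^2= 4*y^2 - 4*y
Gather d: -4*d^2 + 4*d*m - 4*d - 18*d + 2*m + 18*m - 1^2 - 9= -4*d^2 + d*(4*m - 22) + 20*m - 10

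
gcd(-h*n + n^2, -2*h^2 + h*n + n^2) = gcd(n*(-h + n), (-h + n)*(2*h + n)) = h - n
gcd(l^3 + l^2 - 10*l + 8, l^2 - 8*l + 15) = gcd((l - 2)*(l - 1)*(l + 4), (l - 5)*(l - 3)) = 1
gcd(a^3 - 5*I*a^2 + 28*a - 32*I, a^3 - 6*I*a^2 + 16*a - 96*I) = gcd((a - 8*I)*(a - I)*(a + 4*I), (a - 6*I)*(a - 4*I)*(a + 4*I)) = a + 4*I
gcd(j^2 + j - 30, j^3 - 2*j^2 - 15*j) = j - 5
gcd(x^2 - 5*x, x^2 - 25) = x - 5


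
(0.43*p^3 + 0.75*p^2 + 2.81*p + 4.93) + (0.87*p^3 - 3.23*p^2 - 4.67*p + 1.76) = 1.3*p^3 - 2.48*p^2 - 1.86*p + 6.69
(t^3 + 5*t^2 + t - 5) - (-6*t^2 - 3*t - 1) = t^3 + 11*t^2 + 4*t - 4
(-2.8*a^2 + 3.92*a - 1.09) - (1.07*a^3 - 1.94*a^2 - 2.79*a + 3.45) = -1.07*a^3 - 0.86*a^2 + 6.71*a - 4.54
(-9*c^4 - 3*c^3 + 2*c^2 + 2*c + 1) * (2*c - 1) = -18*c^5 + 3*c^4 + 7*c^3 + 2*c^2 - 1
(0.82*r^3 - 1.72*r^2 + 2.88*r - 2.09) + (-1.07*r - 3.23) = 0.82*r^3 - 1.72*r^2 + 1.81*r - 5.32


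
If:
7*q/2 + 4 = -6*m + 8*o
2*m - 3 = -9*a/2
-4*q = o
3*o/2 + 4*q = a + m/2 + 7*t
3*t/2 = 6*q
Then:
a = 342/377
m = -204/377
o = 32/377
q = -8/377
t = -32/377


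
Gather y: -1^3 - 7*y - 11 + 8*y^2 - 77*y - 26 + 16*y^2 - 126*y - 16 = 24*y^2 - 210*y - 54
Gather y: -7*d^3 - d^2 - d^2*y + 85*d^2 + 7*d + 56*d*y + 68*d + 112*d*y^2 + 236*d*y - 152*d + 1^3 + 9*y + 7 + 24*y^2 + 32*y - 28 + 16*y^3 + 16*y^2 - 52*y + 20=-7*d^3 + 84*d^2 - 77*d + 16*y^3 + y^2*(112*d + 40) + y*(-d^2 + 292*d - 11)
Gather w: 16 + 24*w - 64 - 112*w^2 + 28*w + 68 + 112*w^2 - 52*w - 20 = 0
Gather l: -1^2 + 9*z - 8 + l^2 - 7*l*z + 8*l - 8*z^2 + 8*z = l^2 + l*(8 - 7*z) - 8*z^2 + 17*z - 9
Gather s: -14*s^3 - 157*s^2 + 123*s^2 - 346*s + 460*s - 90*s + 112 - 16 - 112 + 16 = -14*s^3 - 34*s^2 + 24*s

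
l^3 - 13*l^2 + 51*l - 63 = (l - 7)*(l - 3)^2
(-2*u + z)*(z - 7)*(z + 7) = -2*u*z^2 + 98*u + z^3 - 49*z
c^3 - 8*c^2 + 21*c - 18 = (c - 3)^2*(c - 2)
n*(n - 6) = n^2 - 6*n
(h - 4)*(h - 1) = h^2 - 5*h + 4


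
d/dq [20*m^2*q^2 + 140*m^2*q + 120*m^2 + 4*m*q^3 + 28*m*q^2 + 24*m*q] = 4*m*(10*m*q + 35*m + 3*q^2 + 14*q + 6)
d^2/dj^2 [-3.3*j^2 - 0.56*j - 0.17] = -6.60000000000000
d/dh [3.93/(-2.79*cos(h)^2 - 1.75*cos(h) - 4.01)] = -(21.9294*cos(h) + 6.8775)*sin(h)/(2.79*cos(h)^2 + 1.75*cos(h) + 4.01)^2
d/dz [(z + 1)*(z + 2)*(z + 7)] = 3*z^2 + 20*z + 23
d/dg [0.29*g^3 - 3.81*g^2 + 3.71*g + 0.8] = 0.87*g^2 - 7.62*g + 3.71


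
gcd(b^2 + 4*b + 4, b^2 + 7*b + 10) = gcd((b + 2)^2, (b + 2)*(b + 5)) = b + 2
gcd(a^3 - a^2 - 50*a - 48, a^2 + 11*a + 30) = a + 6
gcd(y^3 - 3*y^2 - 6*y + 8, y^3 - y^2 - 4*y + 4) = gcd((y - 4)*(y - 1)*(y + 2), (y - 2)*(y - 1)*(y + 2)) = y^2 + y - 2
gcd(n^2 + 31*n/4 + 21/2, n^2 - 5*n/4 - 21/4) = n + 7/4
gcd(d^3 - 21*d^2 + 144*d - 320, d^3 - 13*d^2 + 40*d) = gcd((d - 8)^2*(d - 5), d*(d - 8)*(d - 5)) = d^2 - 13*d + 40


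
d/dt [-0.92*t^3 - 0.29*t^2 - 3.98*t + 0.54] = -2.76*t^2 - 0.58*t - 3.98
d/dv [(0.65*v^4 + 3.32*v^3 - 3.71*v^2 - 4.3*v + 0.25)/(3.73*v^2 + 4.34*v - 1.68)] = (4.849*v^5 + 20.8466*v^4 + 24.4496*v^3 - 16.7952*v^2 + 10.6006*v + 6.139)/(13.9129*v^4 + 32.3764*v^3 + 6.3028*v^2 - 14.5824*v + 2.8224)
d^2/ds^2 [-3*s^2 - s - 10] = -6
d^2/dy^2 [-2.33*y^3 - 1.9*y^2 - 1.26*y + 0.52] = -13.98*y - 3.8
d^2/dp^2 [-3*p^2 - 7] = -6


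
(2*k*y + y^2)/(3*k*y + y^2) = (2*k + y)/(3*k + y)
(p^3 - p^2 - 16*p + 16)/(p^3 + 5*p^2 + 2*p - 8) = (p - 4)/(p + 2)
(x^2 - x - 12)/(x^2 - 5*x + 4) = (x + 3)/(x - 1)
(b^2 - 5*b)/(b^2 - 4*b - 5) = b/(b + 1)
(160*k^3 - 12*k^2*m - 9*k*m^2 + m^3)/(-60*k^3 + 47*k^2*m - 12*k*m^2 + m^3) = (-32*k^2 - 4*k*m + m^2)/(12*k^2 - 7*k*m + m^2)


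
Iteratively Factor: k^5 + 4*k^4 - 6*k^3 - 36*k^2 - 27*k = (k + 3)*(k^4 + k^3 - 9*k^2 - 9*k) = (k - 3)*(k + 3)*(k^3 + 4*k^2 + 3*k) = (k - 3)*(k + 1)*(k + 3)*(k^2 + 3*k) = (k - 3)*(k + 1)*(k + 3)^2*(k)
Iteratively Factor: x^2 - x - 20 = (x - 5)*(x + 4)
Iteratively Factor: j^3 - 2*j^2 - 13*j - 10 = (j + 2)*(j^2 - 4*j - 5) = (j - 5)*(j + 2)*(j + 1)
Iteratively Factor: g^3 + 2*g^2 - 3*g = (g)*(g^2 + 2*g - 3) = g*(g + 3)*(g - 1)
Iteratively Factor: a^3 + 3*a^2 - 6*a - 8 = (a + 1)*(a^2 + 2*a - 8) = (a - 2)*(a + 1)*(a + 4)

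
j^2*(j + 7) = j^3 + 7*j^2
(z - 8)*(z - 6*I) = z^2 - 8*z - 6*I*z + 48*I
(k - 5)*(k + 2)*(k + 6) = k^3 + 3*k^2 - 28*k - 60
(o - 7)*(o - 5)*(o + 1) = o^3 - 11*o^2 + 23*o + 35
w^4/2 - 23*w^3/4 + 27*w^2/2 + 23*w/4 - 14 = (w/2 + 1/2)*(w - 8)*(w - 7/2)*(w - 1)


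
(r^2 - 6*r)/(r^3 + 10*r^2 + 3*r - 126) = r*(r - 6)/(r^3 + 10*r^2 + 3*r - 126)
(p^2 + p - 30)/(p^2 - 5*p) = (p + 6)/p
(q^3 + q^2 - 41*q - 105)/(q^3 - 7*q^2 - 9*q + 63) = (q + 5)/(q - 3)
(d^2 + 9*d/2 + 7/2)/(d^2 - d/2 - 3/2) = (2*d + 7)/(2*d - 3)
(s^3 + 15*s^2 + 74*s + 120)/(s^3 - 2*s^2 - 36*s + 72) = (s^2 + 9*s + 20)/(s^2 - 8*s + 12)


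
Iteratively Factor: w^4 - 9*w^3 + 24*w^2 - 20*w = (w - 2)*(w^3 - 7*w^2 + 10*w) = w*(w - 2)*(w^2 - 7*w + 10) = w*(w - 5)*(w - 2)*(w - 2)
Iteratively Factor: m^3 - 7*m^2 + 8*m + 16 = (m - 4)*(m^2 - 3*m - 4) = (m - 4)^2*(m + 1)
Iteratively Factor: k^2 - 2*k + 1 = (k - 1)*(k - 1)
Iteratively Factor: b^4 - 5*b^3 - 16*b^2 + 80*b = (b - 4)*(b^3 - b^2 - 20*b) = b*(b - 4)*(b^2 - b - 20) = b*(b - 5)*(b - 4)*(b + 4)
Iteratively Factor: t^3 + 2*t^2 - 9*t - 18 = (t + 2)*(t^2 - 9) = (t + 2)*(t + 3)*(t - 3)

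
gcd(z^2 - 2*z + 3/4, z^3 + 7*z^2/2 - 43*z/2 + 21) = z - 3/2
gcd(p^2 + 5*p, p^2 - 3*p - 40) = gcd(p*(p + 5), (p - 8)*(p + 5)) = p + 5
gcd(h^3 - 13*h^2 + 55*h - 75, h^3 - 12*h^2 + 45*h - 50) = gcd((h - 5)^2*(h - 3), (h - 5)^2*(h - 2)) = h^2 - 10*h + 25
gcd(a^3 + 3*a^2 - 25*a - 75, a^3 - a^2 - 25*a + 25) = a^2 - 25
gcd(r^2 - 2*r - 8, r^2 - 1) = 1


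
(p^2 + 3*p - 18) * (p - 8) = p^3 - 5*p^2 - 42*p + 144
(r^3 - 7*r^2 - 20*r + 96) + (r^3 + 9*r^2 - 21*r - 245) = 2*r^3 + 2*r^2 - 41*r - 149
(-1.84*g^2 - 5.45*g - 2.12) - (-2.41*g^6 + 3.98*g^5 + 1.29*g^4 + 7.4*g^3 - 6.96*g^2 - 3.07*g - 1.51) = 2.41*g^6 - 3.98*g^5 - 1.29*g^4 - 7.4*g^3 + 5.12*g^2 - 2.38*g - 0.61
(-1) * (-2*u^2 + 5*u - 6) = 2*u^2 - 5*u + 6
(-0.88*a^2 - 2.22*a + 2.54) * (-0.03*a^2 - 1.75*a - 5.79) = 0.0264*a^4 + 1.6066*a^3 + 8.904*a^2 + 8.4088*a - 14.7066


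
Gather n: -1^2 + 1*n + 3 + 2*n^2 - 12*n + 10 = 2*n^2 - 11*n + 12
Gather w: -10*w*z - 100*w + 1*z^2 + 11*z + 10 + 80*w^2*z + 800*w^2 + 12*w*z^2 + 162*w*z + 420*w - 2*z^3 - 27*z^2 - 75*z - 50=w^2*(80*z + 800) + w*(12*z^2 + 152*z + 320) - 2*z^3 - 26*z^2 - 64*z - 40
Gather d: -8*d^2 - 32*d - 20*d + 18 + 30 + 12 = -8*d^2 - 52*d + 60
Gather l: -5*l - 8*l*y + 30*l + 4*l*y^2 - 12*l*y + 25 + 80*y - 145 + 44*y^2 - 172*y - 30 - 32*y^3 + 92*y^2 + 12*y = l*(4*y^2 - 20*y + 25) - 32*y^3 + 136*y^2 - 80*y - 150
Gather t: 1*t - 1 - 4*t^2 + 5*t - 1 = -4*t^2 + 6*t - 2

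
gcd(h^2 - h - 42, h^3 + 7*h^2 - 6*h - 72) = h + 6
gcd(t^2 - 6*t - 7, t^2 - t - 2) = t + 1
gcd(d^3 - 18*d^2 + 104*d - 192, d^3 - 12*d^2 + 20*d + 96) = d^2 - 14*d + 48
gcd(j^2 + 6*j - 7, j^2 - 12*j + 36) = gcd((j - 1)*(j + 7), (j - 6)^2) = 1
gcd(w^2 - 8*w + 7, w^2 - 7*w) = w - 7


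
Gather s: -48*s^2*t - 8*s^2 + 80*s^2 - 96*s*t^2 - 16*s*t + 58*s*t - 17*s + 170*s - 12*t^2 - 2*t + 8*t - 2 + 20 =s^2*(72 - 48*t) + s*(-96*t^2 + 42*t + 153) - 12*t^2 + 6*t + 18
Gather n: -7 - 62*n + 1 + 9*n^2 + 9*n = 9*n^2 - 53*n - 6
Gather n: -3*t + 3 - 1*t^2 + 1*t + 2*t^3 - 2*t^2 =2*t^3 - 3*t^2 - 2*t + 3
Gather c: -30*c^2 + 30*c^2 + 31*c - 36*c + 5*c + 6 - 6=0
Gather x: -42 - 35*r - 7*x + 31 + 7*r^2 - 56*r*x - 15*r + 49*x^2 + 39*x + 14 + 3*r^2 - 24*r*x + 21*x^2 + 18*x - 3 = 10*r^2 - 50*r + 70*x^2 + x*(50 - 80*r)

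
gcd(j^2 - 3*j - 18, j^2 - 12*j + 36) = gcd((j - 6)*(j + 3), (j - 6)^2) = j - 6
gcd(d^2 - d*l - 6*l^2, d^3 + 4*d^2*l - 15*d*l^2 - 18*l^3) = d - 3*l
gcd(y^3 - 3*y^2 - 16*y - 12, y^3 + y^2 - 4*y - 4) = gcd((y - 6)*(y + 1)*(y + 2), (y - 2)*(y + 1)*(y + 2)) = y^2 + 3*y + 2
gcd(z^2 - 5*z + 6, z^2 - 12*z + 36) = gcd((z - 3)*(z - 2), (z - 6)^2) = 1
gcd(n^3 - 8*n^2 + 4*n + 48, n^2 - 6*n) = n - 6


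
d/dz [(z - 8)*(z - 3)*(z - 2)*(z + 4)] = 4*z^3 - 27*z^2 - 12*z + 136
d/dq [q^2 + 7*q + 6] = 2*q + 7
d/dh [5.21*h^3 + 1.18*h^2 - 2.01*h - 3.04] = 15.63*h^2 + 2.36*h - 2.01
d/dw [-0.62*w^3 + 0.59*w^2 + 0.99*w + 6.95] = -1.86*w^2 + 1.18*w + 0.99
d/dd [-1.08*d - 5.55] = -1.08000000000000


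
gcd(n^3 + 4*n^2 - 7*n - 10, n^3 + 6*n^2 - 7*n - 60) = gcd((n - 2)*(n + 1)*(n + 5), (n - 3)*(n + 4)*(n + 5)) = n + 5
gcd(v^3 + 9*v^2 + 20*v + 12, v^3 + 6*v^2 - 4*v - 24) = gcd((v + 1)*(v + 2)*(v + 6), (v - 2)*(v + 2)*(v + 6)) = v^2 + 8*v + 12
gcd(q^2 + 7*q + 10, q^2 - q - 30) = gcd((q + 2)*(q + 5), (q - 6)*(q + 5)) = q + 5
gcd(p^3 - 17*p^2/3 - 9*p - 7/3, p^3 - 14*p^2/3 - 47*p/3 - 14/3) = p^2 - 20*p/3 - 7/3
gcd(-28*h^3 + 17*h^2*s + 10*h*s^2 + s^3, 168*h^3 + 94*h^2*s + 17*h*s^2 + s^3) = 28*h^2 + 11*h*s + s^2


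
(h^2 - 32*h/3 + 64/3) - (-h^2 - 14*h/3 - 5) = 2*h^2 - 6*h + 79/3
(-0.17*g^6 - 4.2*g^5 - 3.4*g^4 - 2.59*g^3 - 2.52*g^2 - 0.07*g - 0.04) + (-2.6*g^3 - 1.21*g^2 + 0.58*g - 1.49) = -0.17*g^6 - 4.2*g^5 - 3.4*g^4 - 5.19*g^3 - 3.73*g^2 + 0.51*g - 1.53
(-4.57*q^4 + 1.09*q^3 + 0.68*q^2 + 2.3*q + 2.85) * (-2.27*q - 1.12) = 10.3739*q^5 + 2.6441*q^4 - 2.7644*q^3 - 5.9826*q^2 - 9.0455*q - 3.192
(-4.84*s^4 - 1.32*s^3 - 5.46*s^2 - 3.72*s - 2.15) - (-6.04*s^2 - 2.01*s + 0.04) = -4.84*s^4 - 1.32*s^3 + 0.58*s^2 - 1.71*s - 2.19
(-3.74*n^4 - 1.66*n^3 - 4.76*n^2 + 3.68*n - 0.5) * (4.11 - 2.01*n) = 7.5174*n^5 - 12.0348*n^4 + 2.745*n^3 - 26.9604*n^2 + 16.1298*n - 2.055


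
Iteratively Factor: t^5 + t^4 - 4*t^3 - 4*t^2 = (t + 1)*(t^4 - 4*t^2) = t*(t + 1)*(t^3 - 4*t) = t*(t + 1)*(t + 2)*(t^2 - 2*t) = t*(t - 2)*(t + 1)*(t + 2)*(t)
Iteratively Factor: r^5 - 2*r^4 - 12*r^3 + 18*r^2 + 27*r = (r - 3)*(r^4 + r^3 - 9*r^2 - 9*r) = (r - 3)^2*(r^3 + 4*r^2 + 3*r) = (r - 3)^2*(r + 3)*(r^2 + r) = (r - 3)^2*(r + 1)*(r + 3)*(r)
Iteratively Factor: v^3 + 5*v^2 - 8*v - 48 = (v + 4)*(v^2 + v - 12) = (v - 3)*(v + 4)*(v + 4)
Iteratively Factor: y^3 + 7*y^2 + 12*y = (y + 4)*(y^2 + 3*y) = y*(y + 4)*(y + 3)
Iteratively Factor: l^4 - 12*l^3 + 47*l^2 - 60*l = (l - 5)*(l^3 - 7*l^2 + 12*l) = (l - 5)*(l - 4)*(l^2 - 3*l) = l*(l - 5)*(l - 4)*(l - 3)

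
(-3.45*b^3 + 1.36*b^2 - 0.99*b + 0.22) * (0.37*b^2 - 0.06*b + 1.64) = -1.2765*b^5 + 0.7102*b^4 - 6.1059*b^3 + 2.3712*b^2 - 1.6368*b + 0.3608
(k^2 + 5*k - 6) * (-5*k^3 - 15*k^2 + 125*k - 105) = -5*k^5 - 40*k^4 + 80*k^3 + 610*k^2 - 1275*k + 630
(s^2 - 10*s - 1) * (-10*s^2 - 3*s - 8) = -10*s^4 + 97*s^3 + 32*s^2 + 83*s + 8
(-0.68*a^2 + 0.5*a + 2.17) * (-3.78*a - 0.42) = 2.5704*a^3 - 1.6044*a^2 - 8.4126*a - 0.9114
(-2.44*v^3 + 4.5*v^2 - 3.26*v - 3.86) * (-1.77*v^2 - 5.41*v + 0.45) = 4.3188*v^5 + 5.2354*v^4 - 19.6728*v^3 + 26.4938*v^2 + 19.4156*v - 1.737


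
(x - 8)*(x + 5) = x^2 - 3*x - 40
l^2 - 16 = (l - 4)*(l + 4)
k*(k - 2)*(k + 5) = k^3 + 3*k^2 - 10*k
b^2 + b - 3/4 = (b - 1/2)*(b + 3/2)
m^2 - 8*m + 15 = (m - 5)*(m - 3)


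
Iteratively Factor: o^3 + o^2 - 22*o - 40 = (o + 4)*(o^2 - 3*o - 10) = (o - 5)*(o + 4)*(o + 2)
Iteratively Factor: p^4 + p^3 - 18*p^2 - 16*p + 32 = (p + 4)*(p^3 - 3*p^2 - 6*p + 8) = (p + 2)*(p + 4)*(p^2 - 5*p + 4) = (p - 4)*(p + 2)*(p + 4)*(p - 1)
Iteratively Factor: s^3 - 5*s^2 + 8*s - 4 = (s - 1)*(s^2 - 4*s + 4) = (s - 2)*(s - 1)*(s - 2)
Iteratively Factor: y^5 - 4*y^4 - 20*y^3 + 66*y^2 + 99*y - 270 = (y - 3)*(y^4 - y^3 - 23*y^2 - 3*y + 90) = (y - 3)*(y + 3)*(y^3 - 4*y^2 - 11*y + 30) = (y - 3)*(y - 2)*(y + 3)*(y^2 - 2*y - 15) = (y - 5)*(y - 3)*(y - 2)*(y + 3)*(y + 3)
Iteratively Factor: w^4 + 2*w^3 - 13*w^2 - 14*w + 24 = (w - 1)*(w^3 + 3*w^2 - 10*w - 24) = (w - 3)*(w - 1)*(w^2 + 6*w + 8) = (w - 3)*(w - 1)*(w + 4)*(w + 2)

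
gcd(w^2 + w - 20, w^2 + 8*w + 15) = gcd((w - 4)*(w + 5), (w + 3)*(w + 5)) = w + 5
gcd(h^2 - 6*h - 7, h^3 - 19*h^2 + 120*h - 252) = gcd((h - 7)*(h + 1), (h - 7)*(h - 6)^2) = h - 7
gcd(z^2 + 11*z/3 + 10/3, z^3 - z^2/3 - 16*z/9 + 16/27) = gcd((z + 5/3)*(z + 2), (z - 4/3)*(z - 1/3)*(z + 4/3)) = 1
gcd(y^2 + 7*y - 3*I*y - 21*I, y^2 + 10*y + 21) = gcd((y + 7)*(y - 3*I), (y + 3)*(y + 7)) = y + 7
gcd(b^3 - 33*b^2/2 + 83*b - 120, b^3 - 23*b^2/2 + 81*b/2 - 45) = b^2 - 17*b/2 + 15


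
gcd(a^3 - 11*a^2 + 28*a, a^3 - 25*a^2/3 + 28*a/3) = a^2 - 7*a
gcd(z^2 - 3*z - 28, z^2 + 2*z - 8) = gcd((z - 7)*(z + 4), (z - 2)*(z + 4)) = z + 4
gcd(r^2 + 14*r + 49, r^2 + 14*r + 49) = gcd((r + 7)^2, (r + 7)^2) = r^2 + 14*r + 49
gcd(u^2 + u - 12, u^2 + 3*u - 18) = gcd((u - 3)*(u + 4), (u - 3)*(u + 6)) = u - 3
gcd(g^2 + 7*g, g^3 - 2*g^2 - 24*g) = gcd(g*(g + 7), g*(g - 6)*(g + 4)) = g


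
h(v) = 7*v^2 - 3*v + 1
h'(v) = 14*v - 3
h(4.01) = 101.53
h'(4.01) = 53.14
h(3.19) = 62.66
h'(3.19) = 41.66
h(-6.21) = 289.58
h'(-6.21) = -89.94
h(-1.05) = 11.87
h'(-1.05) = -17.70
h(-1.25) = 15.69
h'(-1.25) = -20.50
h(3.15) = 61.01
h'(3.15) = 41.10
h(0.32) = 0.76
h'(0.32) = 1.48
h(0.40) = 0.92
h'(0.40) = 2.60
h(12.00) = 973.00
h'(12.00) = 165.00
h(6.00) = 235.00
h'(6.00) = 81.00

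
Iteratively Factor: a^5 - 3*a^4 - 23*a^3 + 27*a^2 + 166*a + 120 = (a + 3)*(a^4 - 6*a^3 - 5*a^2 + 42*a + 40) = (a + 2)*(a + 3)*(a^3 - 8*a^2 + 11*a + 20) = (a + 1)*(a + 2)*(a + 3)*(a^2 - 9*a + 20) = (a - 4)*(a + 1)*(a + 2)*(a + 3)*(a - 5)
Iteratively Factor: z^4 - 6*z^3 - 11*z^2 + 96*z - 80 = (z - 5)*(z^3 - z^2 - 16*z + 16) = (z - 5)*(z - 1)*(z^2 - 16) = (z - 5)*(z - 4)*(z - 1)*(z + 4)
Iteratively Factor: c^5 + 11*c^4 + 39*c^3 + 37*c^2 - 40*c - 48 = (c + 4)*(c^4 + 7*c^3 + 11*c^2 - 7*c - 12) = (c - 1)*(c + 4)*(c^3 + 8*c^2 + 19*c + 12) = (c - 1)*(c + 1)*(c + 4)*(c^2 + 7*c + 12) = (c - 1)*(c + 1)*(c + 4)^2*(c + 3)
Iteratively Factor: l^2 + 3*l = (l)*(l + 3)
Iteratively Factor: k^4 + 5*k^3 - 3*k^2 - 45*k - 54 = (k - 3)*(k^3 + 8*k^2 + 21*k + 18) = (k - 3)*(k + 3)*(k^2 + 5*k + 6) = (k - 3)*(k + 2)*(k + 3)*(k + 3)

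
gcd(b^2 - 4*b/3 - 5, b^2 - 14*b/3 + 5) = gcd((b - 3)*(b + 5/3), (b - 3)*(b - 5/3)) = b - 3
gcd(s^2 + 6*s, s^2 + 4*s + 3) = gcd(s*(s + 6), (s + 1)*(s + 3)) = 1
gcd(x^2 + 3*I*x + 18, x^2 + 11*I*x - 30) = x + 6*I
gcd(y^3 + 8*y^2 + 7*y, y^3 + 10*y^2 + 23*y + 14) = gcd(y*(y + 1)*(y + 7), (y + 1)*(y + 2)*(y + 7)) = y^2 + 8*y + 7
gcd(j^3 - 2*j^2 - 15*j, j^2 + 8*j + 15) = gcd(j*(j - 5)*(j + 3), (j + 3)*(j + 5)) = j + 3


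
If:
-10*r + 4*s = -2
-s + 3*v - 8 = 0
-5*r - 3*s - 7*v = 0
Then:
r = -48/55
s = -59/22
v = 39/22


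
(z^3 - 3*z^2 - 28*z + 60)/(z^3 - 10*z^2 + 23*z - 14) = (z^2 - z - 30)/(z^2 - 8*z + 7)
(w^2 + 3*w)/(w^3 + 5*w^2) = (w + 3)/(w*(w + 5))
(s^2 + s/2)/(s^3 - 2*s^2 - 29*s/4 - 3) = 2*s/(2*s^2 - 5*s - 12)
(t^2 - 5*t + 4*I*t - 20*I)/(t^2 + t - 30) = (t + 4*I)/(t + 6)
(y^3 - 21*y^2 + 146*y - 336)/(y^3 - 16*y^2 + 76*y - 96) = (y - 7)/(y - 2)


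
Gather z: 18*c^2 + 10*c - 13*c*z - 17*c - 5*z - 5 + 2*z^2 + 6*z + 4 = 18*c^2 - 7*c + 2*z^2 + z*(1 - 13*c) - 1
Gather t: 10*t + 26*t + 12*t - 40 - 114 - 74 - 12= 48*t - 240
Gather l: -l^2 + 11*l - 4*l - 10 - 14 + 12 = -l^2 + 7*l - 12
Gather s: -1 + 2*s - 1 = 2*s - 2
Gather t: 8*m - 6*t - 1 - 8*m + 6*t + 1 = 0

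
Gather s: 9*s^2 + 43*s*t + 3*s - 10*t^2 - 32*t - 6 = 9*s^2 + s*(43*t + 3) - 10*t^2 - 32*t - 6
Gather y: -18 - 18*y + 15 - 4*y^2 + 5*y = -4*y^2 - 13*y - 3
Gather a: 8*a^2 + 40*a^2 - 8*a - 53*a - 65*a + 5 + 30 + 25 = 48*a^2 - 126*a + 60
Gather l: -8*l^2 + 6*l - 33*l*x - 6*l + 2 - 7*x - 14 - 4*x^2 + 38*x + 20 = -8*l^2 - 33*l*x - 4*x^2 + 31*x + 8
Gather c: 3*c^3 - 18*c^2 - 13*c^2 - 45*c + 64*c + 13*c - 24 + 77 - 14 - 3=3*c^3 - 31*c^2 + 32*c + 36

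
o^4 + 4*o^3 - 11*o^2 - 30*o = o*(o - 3)*(o + 2)*(o + 5)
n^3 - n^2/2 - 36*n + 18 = (n - 6)*(n - 1/2)*(n + 6)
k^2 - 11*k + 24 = (k - 8)*(k - 3)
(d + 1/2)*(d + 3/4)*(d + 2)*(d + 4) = d^4 + 29*d^3/4 + 127*d^2/8 + 49*d/4 + 3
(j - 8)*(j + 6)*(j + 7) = j^3 + 5*j^2 - 62*j - 336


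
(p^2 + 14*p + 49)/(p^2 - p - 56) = (p + 7)/(p - 8)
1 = 1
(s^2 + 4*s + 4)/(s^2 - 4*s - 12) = (s + 2)/(s - 6)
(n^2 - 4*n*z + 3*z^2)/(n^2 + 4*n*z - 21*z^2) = (n - z)/(n + 7*z)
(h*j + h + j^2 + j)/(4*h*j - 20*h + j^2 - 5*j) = (h*j + h + j^2 + j)/(4*h*j - 20*h + j^2 - 5*j)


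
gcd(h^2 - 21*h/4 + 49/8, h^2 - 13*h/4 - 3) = 1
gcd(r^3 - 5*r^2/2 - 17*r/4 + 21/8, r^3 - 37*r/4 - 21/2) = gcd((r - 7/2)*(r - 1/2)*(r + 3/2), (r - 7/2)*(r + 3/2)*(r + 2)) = r^2 - 2*r - 21/4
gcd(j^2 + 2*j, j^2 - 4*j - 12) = j + 2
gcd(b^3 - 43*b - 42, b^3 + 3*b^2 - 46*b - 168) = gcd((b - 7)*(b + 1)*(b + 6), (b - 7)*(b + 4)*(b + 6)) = b^2 - b - 42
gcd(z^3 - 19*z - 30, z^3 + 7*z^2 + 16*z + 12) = z^2 + 5*z + 6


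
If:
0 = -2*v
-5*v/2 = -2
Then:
No Solution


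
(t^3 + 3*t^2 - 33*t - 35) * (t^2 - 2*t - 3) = t^5 + t^4 - 42*t^3 + 22*t^2 + 169*t + 105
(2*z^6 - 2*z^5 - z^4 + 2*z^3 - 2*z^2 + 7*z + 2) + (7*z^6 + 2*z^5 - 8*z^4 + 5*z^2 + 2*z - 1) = 9*z^6 - 9*z^4 + 2*z^3 + 3*z^2 + 9*z + 1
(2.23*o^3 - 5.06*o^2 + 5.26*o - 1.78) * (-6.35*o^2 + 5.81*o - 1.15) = -14.1605*o^5 + 45.0873*o^4 - 65.3641*o^3 + 47.6826*o^2 - 16.3908*o + 2.047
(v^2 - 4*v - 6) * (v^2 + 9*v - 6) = v^4 + 5*v^3 - 48*v^2 - 30*v + 36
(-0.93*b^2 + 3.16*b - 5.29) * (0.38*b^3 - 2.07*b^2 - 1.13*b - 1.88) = -0.3534*b^5 + 3.1259*b^4 - 7.5005*b^3 + 9.1279*b^2 + 0.0368999999999993*b + 9.9452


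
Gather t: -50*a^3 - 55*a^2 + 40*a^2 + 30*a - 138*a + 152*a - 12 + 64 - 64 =-50*a^3 - 15*a^2 + 44*a - 12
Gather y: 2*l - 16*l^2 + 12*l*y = -16*l^2 + 12*l*y + 2*l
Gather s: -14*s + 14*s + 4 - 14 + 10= 0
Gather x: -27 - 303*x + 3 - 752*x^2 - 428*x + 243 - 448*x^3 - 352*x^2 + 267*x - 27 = -448*x^3 - 1104*x^2 - 464*x + 192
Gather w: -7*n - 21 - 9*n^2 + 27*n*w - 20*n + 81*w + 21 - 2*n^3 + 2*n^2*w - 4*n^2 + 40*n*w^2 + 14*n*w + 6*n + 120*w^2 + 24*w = -2*n^3 - 13*n^2 - 21*n + w^2*(40*n + 120) + w*(2*n^2 + 41*n + 105)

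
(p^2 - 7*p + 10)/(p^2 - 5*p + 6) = (p - 5)/(p - 3)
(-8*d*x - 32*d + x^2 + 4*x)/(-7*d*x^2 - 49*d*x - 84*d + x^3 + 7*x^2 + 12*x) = (-8*d + x)/(-7*d*x - 21*d + x^2 + 3*x)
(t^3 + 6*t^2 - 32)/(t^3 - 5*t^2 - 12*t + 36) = (t^2 + 8*t + 16)/(t^2 - 3*t - 18)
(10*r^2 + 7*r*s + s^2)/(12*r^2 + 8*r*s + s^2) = (5*r + s)/(6*r + s)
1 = 1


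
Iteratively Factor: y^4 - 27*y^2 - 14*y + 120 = (y - 5)*(y^3 + 5*y^2 - 2*y - 24) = (y - 5)*(y - 2)*(y^2 + 7*y + 12) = (y - 5)*(y - 2)*(y + 4)*(y + 3)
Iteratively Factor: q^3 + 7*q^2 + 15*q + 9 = (q + 3)*(q^2 + 4*q + 3) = (q + 1)*(q + 3)*(q + 3)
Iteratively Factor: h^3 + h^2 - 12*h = (h + 4)*(h^2 - 3*h) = h*(h + 4)*(h - 3)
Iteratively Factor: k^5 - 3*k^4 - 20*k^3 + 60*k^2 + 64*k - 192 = (k - 4)*(k^4 + k^3 - 16*k^2 - 4*k + 48) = (k - 4)*(k - 3)*(k^3 + 4*k^2 - 4*k - 16) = (k - 4)*(k - 3)*(k + 4)*(k^2 - 4) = (k - 4)*(k - 3)*(k + 2)*(k + 4)*(k - 2)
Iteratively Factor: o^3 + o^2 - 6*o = (o + 3)*(o^2 - 2*o) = o*(o + 3)*(o - 2)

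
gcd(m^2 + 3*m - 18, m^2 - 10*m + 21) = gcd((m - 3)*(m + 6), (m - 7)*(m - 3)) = m - 3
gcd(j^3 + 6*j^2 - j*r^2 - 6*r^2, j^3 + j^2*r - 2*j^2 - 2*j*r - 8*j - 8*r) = j + r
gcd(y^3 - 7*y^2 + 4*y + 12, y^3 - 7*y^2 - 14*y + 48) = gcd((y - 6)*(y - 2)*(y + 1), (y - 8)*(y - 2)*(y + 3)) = y - 2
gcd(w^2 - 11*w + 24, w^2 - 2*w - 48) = w - 8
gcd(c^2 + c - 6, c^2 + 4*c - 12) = c - 2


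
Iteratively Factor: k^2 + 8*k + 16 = (k + 4)*(k + 4)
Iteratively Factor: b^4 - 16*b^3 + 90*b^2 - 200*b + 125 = (b - 1)*(b^3 - 15*b^2 + 75*b - 125) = (b - 5)*(b - 1)*(b^2 - 10*b + 25) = (b - 5)^2*(b - 1)*(b - 5)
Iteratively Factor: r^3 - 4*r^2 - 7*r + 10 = (r + 2)*(r^2 - 6*r + 5) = (r - 5)*(r + 2)*(r - 1)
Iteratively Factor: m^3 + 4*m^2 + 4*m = (m)*(m^2 + 4*m + 4) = m*(m + 2)*(m + 2)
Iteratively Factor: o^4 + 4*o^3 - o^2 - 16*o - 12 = (o + 3)*(o^3 + o^2 - 4*o - 4) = (o + 2)*(o + 3)*(o^2 - o - 2) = (o + 1)*(o + 2)*(o + 3)*(o - 2)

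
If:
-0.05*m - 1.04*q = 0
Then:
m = -20.8*q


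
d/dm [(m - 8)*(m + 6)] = 2*m - 2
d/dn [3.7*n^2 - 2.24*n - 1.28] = 7.4*n - 2.24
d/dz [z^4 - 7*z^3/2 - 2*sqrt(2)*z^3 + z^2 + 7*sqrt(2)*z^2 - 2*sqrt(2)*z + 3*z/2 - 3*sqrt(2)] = 4*z^3 - 21*z^2/2 - 6*sqrt(2)*z^2 + 2*z + 14*sqrt(2)*z - 2*sqrt(2) + 3/2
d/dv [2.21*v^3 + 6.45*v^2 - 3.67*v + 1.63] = 6.63*v^2 + 12.9*v - 3.67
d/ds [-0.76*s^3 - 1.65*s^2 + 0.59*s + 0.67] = -2.28*s^2 - 3.3*s + 0.59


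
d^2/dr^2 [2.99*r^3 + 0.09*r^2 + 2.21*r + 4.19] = 17.94*r + 0.18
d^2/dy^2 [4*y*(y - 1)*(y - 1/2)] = 24*y - 12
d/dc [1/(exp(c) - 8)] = -exp(c)/(exp(c) - 8)^2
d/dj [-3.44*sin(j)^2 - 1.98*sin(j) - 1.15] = -(6.88*sin(j) + 1.98)*cos(j)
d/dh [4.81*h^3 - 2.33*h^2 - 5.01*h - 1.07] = 14.43*h^2 - 4.66*h - 5.01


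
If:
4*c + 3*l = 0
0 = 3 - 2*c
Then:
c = 3/2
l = -2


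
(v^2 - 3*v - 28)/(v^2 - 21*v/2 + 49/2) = 2*(v + 4)/(2*v - 7)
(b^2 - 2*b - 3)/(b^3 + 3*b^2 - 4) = (b^2 - 2*b - 3)/(b^3 + 3*b^2 - 4)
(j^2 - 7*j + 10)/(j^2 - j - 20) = (j - 2)/(j + 4)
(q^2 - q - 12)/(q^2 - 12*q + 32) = (q + 3)/(q - 8)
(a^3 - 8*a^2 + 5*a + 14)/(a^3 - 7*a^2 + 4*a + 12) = (a - 7)/(a - 6)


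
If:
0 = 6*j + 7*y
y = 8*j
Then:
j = 0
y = 0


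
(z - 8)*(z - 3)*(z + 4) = z^3 - 7*z^2 - 20*z + 96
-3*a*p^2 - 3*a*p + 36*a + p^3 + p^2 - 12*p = (-3*a + p)*(p - 3)*(p + 4)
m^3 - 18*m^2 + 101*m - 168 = (m - 8)*(m - 7)*(m - 3)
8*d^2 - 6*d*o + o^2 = (-4*d + o)*(-2*d + o)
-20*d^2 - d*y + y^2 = (-5*d + y)*(4*d + y)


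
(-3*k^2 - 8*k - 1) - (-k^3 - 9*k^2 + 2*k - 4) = k^3 + 6*k^2 - 10*k + 3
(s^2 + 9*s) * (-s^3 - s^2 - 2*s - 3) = -s^5 - 10*s^4 - 11*s^3 - 21*s^2 - 27*s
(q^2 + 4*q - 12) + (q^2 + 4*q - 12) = 2*q^2 + 8*q - 24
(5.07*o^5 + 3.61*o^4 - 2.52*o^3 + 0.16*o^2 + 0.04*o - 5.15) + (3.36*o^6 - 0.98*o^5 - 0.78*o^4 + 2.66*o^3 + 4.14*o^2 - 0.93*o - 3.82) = 3.36*o^6 + 4.09*o^5 + 2.83*o^4 + 0.14*o^3 + 4.3*o^2 - 0.89*o - 8.97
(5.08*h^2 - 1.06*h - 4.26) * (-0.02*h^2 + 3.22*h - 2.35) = -0.1016*h^4 + 16.3788*h^3 - 15.266*h^2 - 11.2262*h + 10.011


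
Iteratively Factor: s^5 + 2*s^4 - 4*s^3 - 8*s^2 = (s)*(s^4 + 2*s^3 - 4*s^2 - 8*s) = s*(s + 2)*(s^3 - 4*s) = s*(s + 2)^2*(s^2 - 2*s) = s*(s - 2)*(s + 2)^2*(s)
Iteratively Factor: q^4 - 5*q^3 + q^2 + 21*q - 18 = (q - 3)*(q^3 - 2*q^2 - 5*q + 6) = (q - 3)^2*(q^2 + q - 2) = (q - 3)^2*(q - 1)*(q + 2)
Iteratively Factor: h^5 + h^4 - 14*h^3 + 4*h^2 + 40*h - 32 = (h - 2)*(h^4 + 3*h^3 - 8*h^2 - 12*h + 16) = (h - 2)*(h + 4)*(h^3 - h^2 - 4*h + 4) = (h - 2)^2*(h + 4)*(h^2 + h - 2) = (h - 2)^2*(h - 1)*(h + 4)*(h + 2)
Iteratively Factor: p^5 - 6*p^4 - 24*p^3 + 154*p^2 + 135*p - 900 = (p + 3)*(p^4 - 9*p^3 + 3*p^2 + 145*p - 300) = (p + 3)*(p + 4)*(p^3 - 13*p^2 + 55*p - 75) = (p - 5)*(p + 3)*(p + 4)*(p^2 - 8*p + 15) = (p - 5)*(p - 3)*(p + 3)*(p + 4)*(p - 5)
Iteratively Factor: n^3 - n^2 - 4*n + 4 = (n - 2)*(n^2 + n - 2) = (n - 2)*(n - 1)*(n + 2)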